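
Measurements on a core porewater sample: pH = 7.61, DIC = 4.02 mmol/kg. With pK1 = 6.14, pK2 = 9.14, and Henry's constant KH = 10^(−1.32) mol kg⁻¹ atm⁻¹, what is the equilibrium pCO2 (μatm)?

α₀ = 1 / (1 + K1/[H⁺] + K1K2/[H⁺]²) = 1 / (1 + 10^+1.47 + 10^-0.06)
   = 1 / (1 + 29.512 + 0.87096) = 1/31.383 = 0.03186
[CO2*] = α₀ × DIC = 0.03186 × 4.02 = 0.1281 mmol/kg
pCO2 = [CO2*]/KH = 1.281×10^-4 / 4.786×10^-2 = 2680 μatm

pCO2 = 2680 μatm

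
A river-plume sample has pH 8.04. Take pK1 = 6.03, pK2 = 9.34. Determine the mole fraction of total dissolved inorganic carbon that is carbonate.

α₂ = 0.0473

α₂ = 1 / (1 + [H⁺]/K2 + [H⁺]²/(K1K2)) = 1 / (1 + 10^+1.30 + 10^-0.71)
   = 1 / (1 + 19.953 + 0.19498) = 1/21.148 = 0.04729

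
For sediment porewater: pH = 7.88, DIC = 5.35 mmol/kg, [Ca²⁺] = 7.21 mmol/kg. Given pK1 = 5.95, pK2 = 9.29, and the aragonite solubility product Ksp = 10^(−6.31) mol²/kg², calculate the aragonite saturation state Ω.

Ω = 2.92

α₂ = 1 / (1 + [H⁺]/K2 + [H⁺]²/(K1K2)) = 1 / (1 + 10^+1.41 + 10^-0.52)
   = 1 / (1 + 25.704 + 0.30200) = 1/27.006 = 0.03703
[CO3²⁻] = α₂ × DIC = 0.03703 × 5.35 = 0.1981 mmol/kg
Ksp = 10^(−6.31) = 4.898×10^-7
Ω = [Ca²⁺][CO3²⁻]/Ksp = (7.21×10^-3)(1.981×10^-4) / 4.898×10^-7 = 2.92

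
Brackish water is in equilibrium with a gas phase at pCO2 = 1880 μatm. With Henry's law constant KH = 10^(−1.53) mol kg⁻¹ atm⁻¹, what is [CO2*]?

[CO2*] = 55.5 μmol/kg

KH = 10^(−1.53) = 2.951×10^-2 mol kg⁻¹ atm⁻¹
[CO2*] = KH · pCO2 = 2.951×10^-2 × 1880×10^-6 atm = 5.55×10^-5 mol/kg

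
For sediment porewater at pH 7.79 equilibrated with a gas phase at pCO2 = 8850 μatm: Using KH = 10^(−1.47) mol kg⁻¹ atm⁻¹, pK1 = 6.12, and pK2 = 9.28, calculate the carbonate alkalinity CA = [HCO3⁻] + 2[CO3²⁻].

[CO2*] = KH · pCO2 = 10^(−1.47) × 8850×10^-6 = 2.999×10^-4 mol/kg
α₀ = 1/(1 + K1/[H⁺] + K1K2/[H⁺]²) = 1/(1 + 10^+1.67 + 10^+0.18) = 0.02029
DIC = [CO2*]/α₀ = 2.999×10^-4 / 0.02029 = 14.78 mmol/kg
CA = (α₁ + 2α₂)·DIC = (0.9490 + 2×0.03071) × 14.78 = 14.9 mmol/kg

CA = 14.9 mmol/kg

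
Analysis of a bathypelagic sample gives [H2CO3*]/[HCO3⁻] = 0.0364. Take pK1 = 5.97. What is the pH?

From K1 = [H⁺][HCO3⁻]/[H2CO3*]:  pH = pK1 − log₁₀([H2CO3*]/[HCO3⁻])
log₁₀(0.0364) = -1.439
pH = 5.97 − (-1.439) = 7.41

pH = 7.41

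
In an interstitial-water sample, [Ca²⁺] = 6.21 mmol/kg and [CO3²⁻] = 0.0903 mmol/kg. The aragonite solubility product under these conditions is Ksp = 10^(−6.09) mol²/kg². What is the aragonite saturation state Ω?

Ω = 0.690

Ksp = 10^(−6.09) = 8.128×10^-7
Ω = [Ca²⁺][CO3²⁻]/Ksp = (6.21×10^-3)(0.0903×10^-3) / 8.128×10^-7 = 0.690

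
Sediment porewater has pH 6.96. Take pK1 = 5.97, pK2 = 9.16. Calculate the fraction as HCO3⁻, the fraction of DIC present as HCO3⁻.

α₁ = 1 / (1 + [H⁺]/K1 + K2/[H⁺]) = 1 / (1 + 10^-0.99 + 10^-2.20)
   = 1 / (1 + 0.10233 + 0.0063096) = 1/1.1086 = 0.9020

α₁ = 0.902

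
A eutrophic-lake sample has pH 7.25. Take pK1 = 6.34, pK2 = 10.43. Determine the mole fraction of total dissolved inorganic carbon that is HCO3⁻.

α₁ = 1 / (1 + [H⁺]/K1 + K2/[H⁺]) = 1 / (1 + 10^-0.91 + 10^-3.18)
   = 1 / (1 + 0.12303 + 0.00066069) = 1/1.1237 = 0.8899

α₁ = 0.890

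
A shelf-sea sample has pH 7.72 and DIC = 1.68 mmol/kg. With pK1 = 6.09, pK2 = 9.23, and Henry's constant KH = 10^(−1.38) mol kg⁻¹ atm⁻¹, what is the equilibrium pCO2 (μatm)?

α₀ = 1 / (1 + K1/[H⁺] + K1K2/[H⁺]²) = 1 / (1 + 10^+1.63 + 10^+0.12)
   = 1 / (1 + 42.658 + 1.3183) = 1/44.976 = 0.02223
[CO2*] = α₀ × DIC = 0.02223 × 1.68 = 0.03735 mmol/kg
pCO2 = [CO2*]/KH = 3.735×10^-5 / 4.169×10^-2 = 896 μatm

pCO2 = 896 μatm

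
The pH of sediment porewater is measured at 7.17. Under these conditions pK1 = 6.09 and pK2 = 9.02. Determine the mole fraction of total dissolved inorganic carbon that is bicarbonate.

α₁ = 0.911

α₁ = 1 / (1 + [H⁺]/K1 + K2/[H⁺]) = 1 / (1 + 10^-1.08 + 10^-1.85)
   = 1 / (1 + 0.083176 + 0.014125) = 1/1.0973 = 0.9113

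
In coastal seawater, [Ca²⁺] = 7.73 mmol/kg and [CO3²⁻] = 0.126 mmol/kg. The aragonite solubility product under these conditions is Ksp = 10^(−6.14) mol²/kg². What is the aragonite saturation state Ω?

Ksp = 10^(−6.14) = 7.244×10^-7
Ω = [Ca²⁺][CO3²⁻]/Ksp = (7.73×10^-3)(0.126×10^-3) / 7.244×10^-7 = 1.34

Ω = 1.34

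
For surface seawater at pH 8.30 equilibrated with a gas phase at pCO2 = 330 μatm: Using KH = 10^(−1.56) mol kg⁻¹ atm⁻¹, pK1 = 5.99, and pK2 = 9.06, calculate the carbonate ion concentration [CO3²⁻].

[CO3²⁻] = 0.322 mmol/kg

[CO2*] = KH · pCO2 = 10^(−1.56) × 330×10^-6 = 9.089×10^-6 mol/kg
α₀ = 1/(1 + K1/[H⁺] + K1K2/[H⁺]²) = 1/(1 + 10^+2.31 + 10^+1.55) = 0.004155
DIC = [CO2*]/α₀ = 9.089×10^-6 / 0.004155 = 2.187 mmol/kg
[CO3²⁻] = α₂·DIC; α₂ = 0.1474, so [CO3²⁻] = 0.1474 × 2.187 = 0.322 mmol/kg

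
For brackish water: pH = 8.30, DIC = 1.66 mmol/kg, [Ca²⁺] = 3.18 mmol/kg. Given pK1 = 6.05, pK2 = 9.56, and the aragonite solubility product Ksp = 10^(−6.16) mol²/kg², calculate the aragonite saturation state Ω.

Ω = 0.395

α₂ = 1 / (1 + [H⁺]/K2 + [H⁺]²/(K1K2)) = 1 / (1 + 10^+1.26 + 10^-0.99)
   = 1 / (1 + 18.197 + 0.10233) = 1/19.299 = 0.05182
[CO3²⁻] = α₂ × DIC = 0.05182 × 1.66 = 0.08601 mmol/kg
Ksp = 10^(−6.16) = 6.918×10^-7
Ω = [Ca²⁺][CO3²⁻]/Ksp = (3.18×10^-3)(8.601×10^-5) / 6.918×10^-7 = 0.395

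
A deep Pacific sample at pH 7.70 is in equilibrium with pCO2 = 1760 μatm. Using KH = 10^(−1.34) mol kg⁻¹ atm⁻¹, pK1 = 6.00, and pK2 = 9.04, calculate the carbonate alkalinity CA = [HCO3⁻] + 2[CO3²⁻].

[CO2*] = KH · pCO2 = 10^(−1.34) × 1760×10^-6 = 8.045×10^-5 mol/kg
α₀ = 1/(1 + K1/[H⁺] + K1K2/[H⁺]²) = 1/(1 + 10^+1.70 + 10^+0.36) = 0.01872
DIC = [CO2*]/α₀ = 8.045×10^-5 / 0.01872 = 4.297 mmol/kg
CA = (α₁ + 2α₂)·DIC = (0.9384 + 2×0.04289) × 4.297 = 4.40 mmol/kg

CA = 4.40 mmol/kg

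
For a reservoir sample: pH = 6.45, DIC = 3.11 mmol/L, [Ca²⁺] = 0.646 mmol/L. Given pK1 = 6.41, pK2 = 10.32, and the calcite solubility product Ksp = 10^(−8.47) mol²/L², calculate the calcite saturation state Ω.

Ω = 0.0418

α₂ = 1 / (1 + [H⁺]/K2 + [H⁺]²/(K1K2)) = 1 / (1 + 10^+3.87 + 10^+3.83)
   = 1 / (1 + 7413.1 + 6760.8) = 1/1.4175×10^4 = 7.055×10^-5
[CO3²⁻] = α₂ × DIC = 7.055×10^-5 × 3.11 = 0.0002194 mmol/L = 0.2194 μmol/L
Ksp = 10^(−8.47) = 3.388×10^-9
Ω = [Ca²⁺][CO3²⁻]/Ksp = (0.646×10^-3)(2.194×10^-7) / 3.388×10^-9 = 0.0418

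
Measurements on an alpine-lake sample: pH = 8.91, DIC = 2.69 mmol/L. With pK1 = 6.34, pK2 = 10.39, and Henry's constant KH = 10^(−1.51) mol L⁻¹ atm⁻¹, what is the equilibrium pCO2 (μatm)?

α₀ = 1 / (1 + K1/[H⁺] + K1K2/[H⁺]²) = 1 / (1 + 10^+2.57 + 10^+1.09)
   = 1 / (1 + 371.54 + 12.303) = 1/384.84 = 0.002598
[CO2*] = α₀ × DIC = 0.002598 × 2.69 = 0.006990 mmol/L = 6.990 μmol/L
pCO2 = [CO2*]/KH = 6.990×10^-6 / 3.090×10^-2 = 226 μatm

pCO2 = 226 μatm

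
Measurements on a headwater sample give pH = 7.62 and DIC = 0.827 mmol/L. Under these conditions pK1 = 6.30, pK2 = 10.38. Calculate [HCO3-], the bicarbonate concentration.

[HCO3⁻] = 0.788 mmol/L

α₁ = 1 / (1 + [H⁺]/K1 + K2/[H⁺]) = 1 / (1 + 10^-1.32 + 10^-2.76)
   = 1 / (1 + 0.047863 + 0.0017378) = 1/1.0496 = 0.9527
[HCO3⁻] = α₁ × DIC = 0.9527 × 0.827 = 0.788 mmol/L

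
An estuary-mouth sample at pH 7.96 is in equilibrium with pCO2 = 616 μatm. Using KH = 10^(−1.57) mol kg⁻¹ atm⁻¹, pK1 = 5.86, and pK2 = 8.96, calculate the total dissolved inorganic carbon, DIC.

DIC = 2.31 mmol/kg

[CO2*] = KH · pCO2 = 10^(−1.57) × 616×10^-6 = 1.658×10^-5 mol/kg
α₀ = 1/(1 + K1/[H⁺] + K1K2/[H⁺]²) = 1/(1 + 10^+2.10 + 10^+1.10) = 0.007169
DIC = [CO2*]/α₀ = 1.658×10^-5 / 0.007169 = 2.31 mmol/kg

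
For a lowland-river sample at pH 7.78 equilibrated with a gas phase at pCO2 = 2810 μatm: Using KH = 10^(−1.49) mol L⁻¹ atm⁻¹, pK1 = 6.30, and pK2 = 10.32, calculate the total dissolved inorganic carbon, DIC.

DIC = 2.84 mmol/L

[CO2*] = KH · pCO2 = 10^(−1.49) × 2810×10^-6 = 9.093×10^-5 mol/L
α₀ = 1/(1 + K1/[H⁺] + K1K2/[H⁺]²) = 1/(1 + 10^+1.48 + 10^-1.06) = 0.03196
DIC = [CO2*]/α₀ = 9.093×10^-5 / 0.03196 = 2.84 mmol/L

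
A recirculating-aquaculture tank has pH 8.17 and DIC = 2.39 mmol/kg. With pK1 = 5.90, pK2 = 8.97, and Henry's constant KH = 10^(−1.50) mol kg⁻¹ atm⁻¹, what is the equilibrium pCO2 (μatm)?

α₀ = 1 / (1 + K1/[H⁺] + K1K2/[H⁺]²) = 1 / (1 + 10^+2.27 + 10^+1.47)
   = 1 / (1 + 186.21 + 29.512) = 1/216.72 = 0.004614
[CO2*] = α₀ × DIC = 0.004614 × 2.39 = 0.01103 mmol/kg = 11.03 μmol/kg
pCO2 = [CO2*]/KH = 1.103×10^-5 / 3.162×10^-2 = 349 μatm

pCO2 = 349 μatm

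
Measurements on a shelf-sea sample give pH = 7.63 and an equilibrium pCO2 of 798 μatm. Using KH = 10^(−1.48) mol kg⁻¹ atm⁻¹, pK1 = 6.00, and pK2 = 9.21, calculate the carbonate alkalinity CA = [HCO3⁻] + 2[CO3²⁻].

[CO2*] = KH · pCO2 = 10^(−1.48) × 798×10^-6 = 2.642×10^-5 mol/kg
α₀ = 1/(1 + K1/[H⁺] + K1K2/[H⁺]²) = 1/(1 + 10^+1.63 + 10^+0.05) = 0.02233
DIC = [CO2*]/α₀ = 2.642×10^-5 / 0.02233 = 1.183 mmol/kg
CA = (α₁ + 2α₂)·DIC = (0.9526 + 2×0.02506) × 1.183 = 1.19 mmol/kg

CA = 1.19 mmol/kg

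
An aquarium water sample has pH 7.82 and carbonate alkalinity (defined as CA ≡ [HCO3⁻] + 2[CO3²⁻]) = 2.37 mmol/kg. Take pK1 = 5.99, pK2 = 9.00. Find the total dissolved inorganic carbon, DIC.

DIC = 2.26 mmol/kg

CA = [HCO3⁻] + 2[CO3²⁻] = (α₁ + 2α₂)·DIC
At pH 7.82: [H⁺]/K1 = 10^-1.83 = 0.014791, K2/[H⁺] = 10^-1.18 = 0.066069
α₁ = 1/(1 + 0.014791 + 0.066069) = 1/1.0809 = 0.9252; α₂ = α₁·K2/[H⁺] = 0.06113
α₁ + 2α₂ = 1.0474
DIC = CA / (α₁ + 2α₂) = 2.37 / 1.0474 = 2.26 mmol/kg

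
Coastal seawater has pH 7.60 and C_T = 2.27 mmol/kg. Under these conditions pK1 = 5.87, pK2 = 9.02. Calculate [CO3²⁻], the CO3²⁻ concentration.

α₂ = 1 / (1 + [H⁺]/K2 + [H⁺]²/(K1K2)) = 1 / (1 + 10^+1.42 + 10^-0.31)
   = 1 / (1 + 26.303 + 0.48978) = 1/27.792 = 0.03598
[CO3²⁻] = α₂ × DIC = 0.03598 × 2.27 = 0.0817 mmol/kg

[CO3²⁻] = 0.0817 mmol/kg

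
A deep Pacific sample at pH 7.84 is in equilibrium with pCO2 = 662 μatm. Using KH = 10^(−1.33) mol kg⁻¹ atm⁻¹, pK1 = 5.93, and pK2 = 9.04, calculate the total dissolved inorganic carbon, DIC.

DIC = 2.71 mmol/kg

[CO2*] = KH · pCO2 = 10^(−1.33) × 662×10^-6 = 3.096×10^-5 mol/kg
α₀ = 1/(1 + K1/[H⁺] + K1K2/[H⁺]²) = 1/(1 + 10^+1.91 + 10^+0.71) = 0.01144
DIC = [CO2*]/α₀ = 3.096×10^-5 / 0.01144 = 2.71 mmol/kg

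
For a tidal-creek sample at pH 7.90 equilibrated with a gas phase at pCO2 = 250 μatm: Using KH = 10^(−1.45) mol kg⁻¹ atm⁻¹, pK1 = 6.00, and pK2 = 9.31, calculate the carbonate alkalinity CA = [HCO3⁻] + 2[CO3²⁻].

[CO2*] = KH · pCO2 = 10^(−1.45) × 250×10^-6 = 8.870×10^-6 mol/kg
α₀ = 1/(1 + K1/[H⁺] + K1K2/[H⁺]²) = 1/(1 + 10^+1.90 + 10^+0.49) = 0.01197
DIC = [CO2*]/α₀ = 8.870×10^-6 / 0.01197 = 0.7409 mmol/kg
CA = (α₁ + 2α₂)·DIC = (0.9510 + 2×0.03700) × 0.7409 = 0.759 mmol/kg

CA = 0.759 mmol/kg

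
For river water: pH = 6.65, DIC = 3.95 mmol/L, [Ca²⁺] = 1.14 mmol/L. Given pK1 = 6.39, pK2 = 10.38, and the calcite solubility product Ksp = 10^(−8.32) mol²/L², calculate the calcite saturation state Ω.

α₂ = 1 / (1 + [H⁺]/K2 + [H⁺]²/(K1K2)) = 1 / (1 + 10^+3.73 + 10^+3.47)
   = 1 / (1 + 5370.3 + 2951.2) = 1/8322.5 = 0.0001202
[CO3²⁻] = α₂ × DIC = 0.0001202 × 3.95 = 0.0004746 mmol/L = 0.4746 μmol/L
Ksp = 10^(−8.32) = 4.786×10^-9
Ω = [Ca²⁺][CO3²⁻]/Ksp = (1.14×10^-3)(4.746×10^-7) / 4.786×10^-9 = 0.113

Ω = 0.113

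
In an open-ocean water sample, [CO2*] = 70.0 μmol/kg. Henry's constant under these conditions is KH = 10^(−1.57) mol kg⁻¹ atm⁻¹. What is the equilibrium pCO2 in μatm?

pCO2 = 2600 μatm

KH = 10^(−1.57) = 2.692×10^-2 mol kg⁻¹ atm⁻¹
pCO2 = [CO2*]/KH = 70.0×10^-6 / 2.692×10^-2 = 2.60×10^-3 atm = 2600 μatm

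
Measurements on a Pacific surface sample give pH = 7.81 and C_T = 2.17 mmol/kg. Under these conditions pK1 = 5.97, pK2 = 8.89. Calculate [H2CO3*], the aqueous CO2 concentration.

α₀ = 1 / (1 + K1/[H⁺] + K1K2/[H⁺]²) = 1 / (1 + 10^+1.84 + 10^+0.76)
   = 1 / (1 + 69.183 + 5.7544) = 1/75.937 = 0.01317
[CO2*] = α₀ × DIC = 0.01317 × 2.17 = 0.0286 mmol/kg

[CO2*] = 0.0286 mmol/kg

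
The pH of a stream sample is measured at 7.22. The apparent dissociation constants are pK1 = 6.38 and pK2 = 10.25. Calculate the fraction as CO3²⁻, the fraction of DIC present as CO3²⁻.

α₂ = 1 / (1 + [H⁺]/K2 + [H⁺]²/(K1K2)) = 1 / (1 + 10^+3.03 + 10^+2.19)
   = 1 / (1 + 1071.5 + 154.88) = 1/1227.4 = 0.0008147

α₂ = 0.000815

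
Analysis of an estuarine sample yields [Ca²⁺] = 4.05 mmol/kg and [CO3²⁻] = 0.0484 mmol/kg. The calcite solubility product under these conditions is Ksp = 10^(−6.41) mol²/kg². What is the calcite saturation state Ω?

Ω = 0.504

Ksp = 10^(−6.41) = 3.890×10^-7
Ω = [Ca²⁺][CO3²⁻]/Ksp = (4.05×10^-3)(0.0484×10^-3) / 3.890×10^-7 = 0.504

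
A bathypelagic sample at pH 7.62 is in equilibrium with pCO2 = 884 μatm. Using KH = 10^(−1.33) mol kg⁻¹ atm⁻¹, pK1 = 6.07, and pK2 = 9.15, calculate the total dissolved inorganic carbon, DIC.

[CO2*] = KH · pCO2 = 10^(−1.33) × 884×10^-6 = 4.135×10^-5 mol/kg
α₀ = 1/(1 + K1/[H⁺] + K1K2/[H⁺]²) = 1/(1 + 10^+1.55 + 10^+0.02) = 0.02665
DIC = [CO2*]/α₀ = 4.135×10^-5 / 0.02665 = 1.55 mmol/kg

DIC = 1.55 mmol/kg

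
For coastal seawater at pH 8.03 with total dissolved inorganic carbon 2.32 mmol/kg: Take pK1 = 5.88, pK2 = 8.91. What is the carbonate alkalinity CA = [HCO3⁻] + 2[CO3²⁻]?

CA = 2.57 mmol/kg

CA = [HCO3⁻] + 2[CO3²⁻] = (α₁ + 2α₂)·DIC
At pH 8.03: [H⁺]/K1 = 10^-2.15 = 0.0070795, K2/[H⁺] = 10^-0.88 = 0.13183
α₁ = 1/(1 + 0.0070795 + 0.13183) = 1/1.1389 = 0.8780; α₂ = α₁·K2/[H⁺] = 0.1157
α₁ + 2α₂ = 1.1095
CA = 1.1095 × 2.32 = 2.57 mmol/kg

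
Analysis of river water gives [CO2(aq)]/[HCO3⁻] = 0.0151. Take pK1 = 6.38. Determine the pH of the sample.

pH = 8.20

From K1 = [H⁺][HCO3⁻]/[CO2(aq)]:  pH = pK1 − log₁₀([CO2(aq)]/[HCO3⁻])
log₁₀(0.0151) = -1.821
pH = 6.38 − (-1.821) = 8.20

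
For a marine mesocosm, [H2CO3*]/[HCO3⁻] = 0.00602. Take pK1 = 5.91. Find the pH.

pH = 8.13

From K1 = [H⁺][HCO3⁻]/[H2CO3*]:  pH = pK1 − log₁₀([H2CO3*]/[HCO3⁻])
log₁₀(0.00602) = -2.220
pH = 5.91 − (-2.220) = 8.13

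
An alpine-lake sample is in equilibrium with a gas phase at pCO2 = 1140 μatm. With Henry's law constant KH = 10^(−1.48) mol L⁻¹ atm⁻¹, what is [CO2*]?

[CO2*] = 37.7 μmol/L

KH = 10^(−1.48) = 3.311×10^-2 mol L⁻¹ atm⁻¹
[CO2*] = KH · pCO2 = 3.311×10^-2 × 1140×10^-6 atm = 3.77×10^-5 mol/L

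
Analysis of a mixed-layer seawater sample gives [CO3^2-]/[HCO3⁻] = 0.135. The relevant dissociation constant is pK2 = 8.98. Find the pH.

pH = 8.11

From K2 = [H⁺][CO3^2-]/[HCO3⁻]:  pH = pK2 + log₁₀([CO3^2-]/[HCO3⁻])
log₁₀(0.135) = -0.870
pH = 8.98 + (-0.870) = 8.11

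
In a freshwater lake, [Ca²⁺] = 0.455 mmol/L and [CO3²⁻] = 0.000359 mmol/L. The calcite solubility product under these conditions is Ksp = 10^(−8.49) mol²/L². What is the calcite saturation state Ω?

Ksp = 10^(−8.49) = 3.236×10^-9
Ω = [Ca²⁺][CO3²⁻]/Ksp = (0.455×10^-3)(0.000359×10^-3) / 3.236×10^-9 = 0.0505

Ω = 0.0505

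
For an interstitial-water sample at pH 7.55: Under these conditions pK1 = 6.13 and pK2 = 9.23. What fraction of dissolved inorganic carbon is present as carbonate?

α₂ = 1 / (1 + [H⁺]/K2 + [H⁺]²/(K1K2)) = 1 / (1 + 10^+1.68 + 10^+0.26)
   = 1 / (1 + 47.863 + 1.8197) = 1/50.683 = 0.01973

α₂ = 0.0197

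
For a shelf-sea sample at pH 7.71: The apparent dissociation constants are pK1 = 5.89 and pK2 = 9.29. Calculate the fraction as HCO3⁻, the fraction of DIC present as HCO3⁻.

α₁ = 0.960

α₁ = 1 / (1 + [H⁺]/K1 + K2/[H⁺]) = 1 / (1 + 10^-1.82 + 10^-1.58)
   = 1 / (1 + 0.015136 + 0.026303) = 1/1.0414 = 0.9602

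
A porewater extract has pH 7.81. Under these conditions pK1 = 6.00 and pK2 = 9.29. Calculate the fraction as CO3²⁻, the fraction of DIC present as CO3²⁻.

α₂ = 0.0316

α₂ = 1 / (1 + [H⁺]/K2 + [H⁺]²/(K1K2)) = 1 / (1 + 10^+1.48 + 10^-0.33)
   = 1 / (1 + 30.200 + 0.46774) = 1/31.667 = 0.03158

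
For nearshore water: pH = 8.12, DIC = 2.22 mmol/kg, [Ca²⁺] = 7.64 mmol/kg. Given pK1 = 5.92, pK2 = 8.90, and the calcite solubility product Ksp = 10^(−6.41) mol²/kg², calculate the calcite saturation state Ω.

Ω = 6.17

α₂ = 1 / (1 + [H⁺]/K2 + [H⁺]²/(K1K2)) = 1 / (1 + 10^+0.78 + 10^-1.42)
   = 1 / (1 + 6.0256 + 0.038019) = 1/7.0636 = 0.1416
[CO3²⁻] = α₂ × DIC = 0.1416 × 2.22 = 0.3143 mmol/kg
Ksp = 10^(−6.41) = 3.890×10^-7
Ω = [Ca²⁺][CO3²⁻]/Ksp = (7.64×10^-3)(3.143×10^-4) / 3.890×10^-7 = 6.17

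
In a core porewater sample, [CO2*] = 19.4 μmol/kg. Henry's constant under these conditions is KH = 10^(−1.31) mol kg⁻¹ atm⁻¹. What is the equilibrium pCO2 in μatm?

pCO2 = 396 μatm

KH = 10^(−1.31) = 4.898×10^-2 mol kg⁻¹ atm⁻¹
pCO2 = [CO2*]/KH = 19.4×10^-6 / 4.898×10^-2 = 3.96×10^-4 atm = 396 μatm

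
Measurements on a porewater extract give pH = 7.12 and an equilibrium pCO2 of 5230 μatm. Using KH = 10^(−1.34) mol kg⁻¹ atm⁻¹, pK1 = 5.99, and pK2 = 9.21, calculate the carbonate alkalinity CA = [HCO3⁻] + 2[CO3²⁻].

CA = 3.28 mmol/kg

[CO2*] = KH · pCO2 = 10^(−1.34) × 5230×10^-6 = 2.391×10^-4 mol/kg
α₀ = 1/(1 + K1/[H⁺] + K1K2/[H⁺]²) = 1/(1 + 10^+1.13 + 10^-0.96) = 0.06850
DIC = [CO2*]/α₀ = 2.391×10^-4 / 0.06850 = 3.490 mmol/kg
CA = (α₁ + 2α₂)·DIC = (0.9240 + 2×0.007510) × 3.490 = 3.28 mmol/kg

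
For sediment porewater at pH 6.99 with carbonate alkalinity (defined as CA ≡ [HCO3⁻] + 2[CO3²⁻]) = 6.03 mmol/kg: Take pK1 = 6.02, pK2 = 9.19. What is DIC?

DIC = 6.63 mmol/kg

CA = [HCO3⁻] + 2[CO3²⁻] = (α₁ + 2α₂)·DIC
At pH 6.99: [H⁺]/K1 = 10^-0.97 = 0.10715, K2/[H⁺] = 10^-2.20 = 0.0063096
α₁ = 1/(1 + 0.10715 + 0.0063096) = 1/1.1135 = 0.8981; α₂ = α₁·K2/[H⁺] = 0.005667
α₁ + 2α₂ = 0.9094
DIC = CA / (α₁ + 2α₂) = 6.03 / 0.9094 = 6.63 mmol/kg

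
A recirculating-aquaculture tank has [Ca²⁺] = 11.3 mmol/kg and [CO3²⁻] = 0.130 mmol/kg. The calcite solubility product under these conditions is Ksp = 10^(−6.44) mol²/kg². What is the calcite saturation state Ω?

Ω = 4.05

Ksp = 10^(−6.44) = 3.631×10^-7
Ω = [Ca²⁺][CO3²⁻]/Ksp = (11.3×10^-3)(0.130×10^-3) / 3.631×10^-7 = 4.05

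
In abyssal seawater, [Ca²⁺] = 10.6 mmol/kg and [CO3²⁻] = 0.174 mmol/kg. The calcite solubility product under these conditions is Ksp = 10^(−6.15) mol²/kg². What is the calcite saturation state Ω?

Ksp = 10^(−6.15) = 7.079×10^-7
Ω = [Ca²⁺][CO3²⁻]/Ksp = (10.6×10^-3)(0.174×10^-3) / 7.079×10^-7 = 2.61

Ω = 2.61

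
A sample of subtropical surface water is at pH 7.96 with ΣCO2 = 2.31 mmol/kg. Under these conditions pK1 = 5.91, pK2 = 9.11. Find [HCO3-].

[HCO3⁻] = 2.14 mmol/kg

α₁ = 1 / (1 + [H⁺]/K1 + K2/[H⁺]) = 1 / (1 + 10^-2.05 + 10^-1.15)
   = 1 / (1 + 0.0089125 + 0.070795) = 1/1.0797 = 0.9262
[HCO3⁻] = α₁ × DIC = 0.9262 × 2.31 = 2.14 mmol/kg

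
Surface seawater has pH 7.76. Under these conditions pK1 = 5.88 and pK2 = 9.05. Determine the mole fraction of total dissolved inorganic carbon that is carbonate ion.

α₂ = 1 / (1 + [H⁺]/K2 + [H⁺]²/(K1K2)) = 1 / (1 + 10^+1.29 + 10^-0.59)
   = 1 / (1 + 19.498 + 0.25704) = 1/20.755 = 0.04818

α₂ = 0.0482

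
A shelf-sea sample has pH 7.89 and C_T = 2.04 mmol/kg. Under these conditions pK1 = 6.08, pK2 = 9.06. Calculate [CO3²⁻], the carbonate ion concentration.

α₂ = 1 / (1 + [H⁺]/K2 + [H⁺]²/(K1K2)) = 1 / (1 + 10^+1.17 + 10^-0.64)
   = 1 / (1 + 14.791 + 0.22909) = 1/16.020 = 0.06242
[CO3²⁻] = α₂ × DIC = 0.06242 × 2.04 = 0.127 mmol/kg

[CO3²⁻] = 0.127 mmol/kg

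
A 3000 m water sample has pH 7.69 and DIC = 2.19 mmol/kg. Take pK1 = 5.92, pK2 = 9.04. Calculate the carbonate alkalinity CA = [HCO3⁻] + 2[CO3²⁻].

CA = 2.25 mmol/kg

CA = [HCO3⁻] + 2[CO3²⁻] = (α₁ + 2α₂)·DIC
At pH 7.69: [H⁺]/K1 = 10^-1.77 = 0.016982, K2/[H⁺] = 10^-1.35 = 0.044668
α₁ = 1/(1 + 0.016982 + 0.044668) = 1/1.0617 = 0.9419; α₂ = α₁·K2/[H⁺] = 0.04207
α₁ + 2α₂ = 1.0261
CA = 1.0261 × 2.19 = 2.25 mmol/kg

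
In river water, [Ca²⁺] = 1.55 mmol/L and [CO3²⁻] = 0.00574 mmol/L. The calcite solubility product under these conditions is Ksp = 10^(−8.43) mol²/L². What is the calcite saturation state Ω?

Ω = 2.39

Ksp = 10^(−8.43) = 3.715×10^-9
Ω = [Ca²⁺][CO3²⁻]/Ksp = (1.55×10^-3)(0.00574×10^-3) / 3.715×10^-9 = 2.39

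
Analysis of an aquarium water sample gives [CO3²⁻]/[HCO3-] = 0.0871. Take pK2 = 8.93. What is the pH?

pH = 7.87

From K2 = [H⁺][CO3²⁻]/[HCO3-]:  pH = pK2 + log₁₀([CO3²⁻]/[HCO3-])
log₁₀(0.0871) = -1.060
pH = 8.93 + (-1.060) = 7.87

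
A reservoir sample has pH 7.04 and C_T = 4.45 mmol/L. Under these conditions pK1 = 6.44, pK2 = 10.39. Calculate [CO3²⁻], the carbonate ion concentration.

[CO3²⁻] = 1.59 μmol/L

α₂ = 1 / (1 + [H⁺]/K2 + [H⁺]²/(K1K2)) = 1 / (1 + 10^+3.35 + 10^+2.75)
   = 1 / (1 + 2238.7 + 562.34) = 1/2802.1 = 0.0003569
[CO3²⁻] = α₂ × DIC = 0.0003569 × 4.45 = 0.00159 mmol/L = 1.59 μmol/L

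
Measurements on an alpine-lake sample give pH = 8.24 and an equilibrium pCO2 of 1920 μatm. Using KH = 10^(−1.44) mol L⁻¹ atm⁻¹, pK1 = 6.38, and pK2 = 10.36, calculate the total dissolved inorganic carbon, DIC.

DIC = 5.16 mmol/L

[CO2*] = KH · pCO2 = 10^(−1.44) × 1920×10^-6 = 6.971×10^-5 mol/L
α₀ = 1/(1 + K1/[H⁺] + K1K2/[H⁺]²) = 1/(1 + 10^+1.86 + 10^-0.26) = 0.01351
DIC = [CO2*]/α₀ = 6.971×10^-5 / 0.01351 = 5.16 mmol/L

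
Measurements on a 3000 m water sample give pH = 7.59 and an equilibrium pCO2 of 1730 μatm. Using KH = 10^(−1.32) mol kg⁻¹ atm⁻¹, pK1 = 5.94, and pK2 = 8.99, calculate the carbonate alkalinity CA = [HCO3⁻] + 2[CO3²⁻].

CA = 3.99 mmol/kg

[CO2*] = KH · pCO2 = 10^(−1.32) × 1730×10^-6 = 8.280×10^-5 mol/kg
α₀ = 1/(1 + K1/[H⁺] + K1K2/[H⁺]²) = 1/(1 + 10^+1.65 + 10^+0.25) = 0.02108
DIC = [CO2*]/α₀ = 8.280×10^-5 / 0.02108 = 3.929 mmol/kg
CA = (α₁ + 2α₂)·DIC = (0.9414 + 2×0.03748) × 3.929 = 3.99 mmol/kg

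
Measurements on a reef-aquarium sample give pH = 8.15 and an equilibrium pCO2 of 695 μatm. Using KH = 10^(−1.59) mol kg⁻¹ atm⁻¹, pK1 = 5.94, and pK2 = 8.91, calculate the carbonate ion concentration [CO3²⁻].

[CO2*] = KH · pCO2 = 10^(−1.59) × 695×10^-6 = 1.786×10^-5 mol/kg
α₀ = 1/(1 + K1/[H⁺] + K1K2/[H⁺]²) = 1/(1 + 10^+2.21 + 10^+1.45) = 0.005226
DIC = [CO2*]/α₀ = 1.786×10^-5 / 0.005226 = 3.419 mmol/kg
[CO3²⁻] = α₂·DIC; α₂ = 0.1473, so [CO3²⁻] = 0.1473 × 3.419 = 0.503 mmol/kg

[CO3²⁻] = 0.503 mmol/kg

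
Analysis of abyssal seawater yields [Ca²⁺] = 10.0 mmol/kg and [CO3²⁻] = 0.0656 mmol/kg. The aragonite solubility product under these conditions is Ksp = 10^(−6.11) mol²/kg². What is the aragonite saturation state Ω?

Ksp = 10^(−6.11) = 7.762×10^-7
Ω = [Ca²⁺][CO3²⁻]/Ksp = (10.0×10^-3)(0.0656×10^-3) / 7.762×10^-7 = 0.845

Ω = 0.845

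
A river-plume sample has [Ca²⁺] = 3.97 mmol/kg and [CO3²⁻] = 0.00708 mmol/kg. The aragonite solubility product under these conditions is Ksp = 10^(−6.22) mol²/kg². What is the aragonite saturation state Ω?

Ksp = 10^(−6.22) = 6.026×10^-7
Ω = [Ca²⁺][CO3²⁻]/Ksp = (3.97×10^-3)(0.00708×10^-3) / 6.026×10^-7 = 0.0466

Ω = 0.0466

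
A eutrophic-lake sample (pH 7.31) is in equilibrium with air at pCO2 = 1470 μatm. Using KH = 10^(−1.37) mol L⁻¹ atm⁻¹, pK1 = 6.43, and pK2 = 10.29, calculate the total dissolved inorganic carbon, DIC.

[CO2*] = KH · pCO2 = 10^(−1.37) × 1470×10^-6 = 6.271×10^-5 mol/L
α₀ = 1/(1 + K1/[H⁺] + K1K2/[H⁺]²) = 1/(1 + 10^+0.88 + 10^-2.10) = 0.1164
DIC = [CO2*]/α₀ = 6.271×10^-5 / 0.1164 = 0.539 mmol/L

DIC = 0.539 mmol/L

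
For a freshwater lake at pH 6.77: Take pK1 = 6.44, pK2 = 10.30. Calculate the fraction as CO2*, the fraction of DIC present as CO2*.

α₀ = 0.319

α₀ = 1 / (1 + K1/[H⁺] + K1K2/[H⁺]²) = 1 / (1 + 10^+0.33 + 10^-3.20)
   = 1 / (1 + 2.1380 + 0.00063096) = 1/3.1386 = 0.3186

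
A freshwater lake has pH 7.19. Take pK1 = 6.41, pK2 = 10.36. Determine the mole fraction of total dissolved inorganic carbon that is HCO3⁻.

α₁ = 0.857

α₁ = 1 / (1 + [H⁺]/K1 + K2/[H⁺]) = 1 / (1 + 10^-0.78 + 10^-3.17)
   = 1 / (1 + 0.16596 + 0.00067608) = 1/1.1666 = 0.8572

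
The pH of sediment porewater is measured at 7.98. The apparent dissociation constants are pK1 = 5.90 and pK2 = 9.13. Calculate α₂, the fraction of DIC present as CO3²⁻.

α₂ = 0.0656

α₂ = 1 / (1 + [H⁺]/K2 + [H⁺]²/(K1K2)) = 1 / (1 + 10^+1.15 + 10^-0.93)
   = 1 / (1 + 14.125 + 0.11749) = 1/15.243 = 0.06560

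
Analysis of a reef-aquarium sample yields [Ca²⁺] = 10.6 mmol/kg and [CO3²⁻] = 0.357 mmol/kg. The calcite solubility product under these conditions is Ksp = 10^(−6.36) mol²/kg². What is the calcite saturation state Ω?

Ksp = 10^(−6.36) = 4.365×10^-7
Ω = [Ca²⁺][CO3²⁻]/Ksp = (10.6×10^-3)(0.357×10^-3) / 4.365×10^-7 = 8.67

Ω = 8.67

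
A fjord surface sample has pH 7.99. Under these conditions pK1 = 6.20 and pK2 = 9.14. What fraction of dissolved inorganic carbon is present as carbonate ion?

α₂ = 1 / (1 + [H⁺]/K2 + [H⁺]²/(K1K2)) = 1 / (1 + 10^+1.15 + 10^-0.64)
   = 1 / (1 + 14.125 + 0.22909) = 1/15.354 = 0.06513

α₂ = 0.0651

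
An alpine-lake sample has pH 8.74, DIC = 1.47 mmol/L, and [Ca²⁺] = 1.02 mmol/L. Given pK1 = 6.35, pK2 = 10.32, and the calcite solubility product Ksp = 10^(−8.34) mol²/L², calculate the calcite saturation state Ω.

Ω = 8.37

α₂ = 1 / (1 + [H⁺]/K2 + [H⁺]²/(K1K2)) = 1 / (1 + 10^+1.58 + 10^-0.81)
   = 1 / (1 + 38.019 + 0.15488) = 1/39.174 = 0.02553
[CO3²⁻] = α₂ × DIC = 0.02553 × 1.47 = 0.03753 mmol/L
Ksp = 10^(−8.34) = 4.571×10^-9
Ω = [Ca²⁺][CO3²⁻]/Ksp = (1.02×10^-3)(3.753×10^-5) / 4.571×10^-9 = 8.37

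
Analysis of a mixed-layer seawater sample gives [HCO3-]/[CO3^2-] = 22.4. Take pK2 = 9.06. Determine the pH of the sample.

pH = 7.71

From K2 = [H⁺][CO3^2-]/[HCO3-]:  pH = pK2 − log₁₀([HCO3-]/[CO3^2-])
log₁₀(22.4) = +1.350
pH = 9.06 − (+1.350) = 7.71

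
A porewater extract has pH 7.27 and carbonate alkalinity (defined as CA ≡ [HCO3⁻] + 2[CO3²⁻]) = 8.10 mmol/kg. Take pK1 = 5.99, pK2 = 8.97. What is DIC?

DIC = 8.35 mmol/kg

CA = [HCO3⁻] + 2[CO3²⁻] = (α₁ + 2α₂)·DIC
At pH 7.27: [H⁺]/K1 = 10^-1.28 = 0.052481, K2/[H⁺] = 10^-1.70 = 0.019953
α₁ = 1/(1 + 0.052481 + 0.019953) = 1/1.0724 = 0.9325; α₂ = α₁·K2/[H⁺] = 0.01861
α₁ + 2α₂ = 0.9697
DIC = CA / (α₁ + 2α₂) = 8.10 / 0.9697 = 8.35 mmol/kg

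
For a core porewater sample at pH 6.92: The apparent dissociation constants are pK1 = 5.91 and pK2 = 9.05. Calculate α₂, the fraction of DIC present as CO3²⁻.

α₂ = 1 / (1 + [H⁺]/K2 + [H⁺]²/(K1K2)) = 1 / (1 + 10^+2.13 + 10^+1.12)
   = 1 / (1 + 134.90 + 13.183) = 1/149.08 = 0.006708

α₂ = 0.00671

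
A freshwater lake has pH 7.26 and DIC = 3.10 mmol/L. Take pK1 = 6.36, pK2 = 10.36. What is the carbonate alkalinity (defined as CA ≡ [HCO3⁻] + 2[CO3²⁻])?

CA = 2.76 mmol/L

CA = [HCO3⁻] + 2[CO3²⁻] = (α₁ + 2α₂)·DIC
At pH 7.26: [H⁺]/K1 = 10^-0.90 = 0.12589, K2/[H⁺] = 10^-3.10 = 0.00079433
α₁ = 1/(1 + 0.12589 + 0.00079433) = 1/1.1267 = 0.8876; α₂ = α₁·K2/[H⁺] = 0.0007050
α₁ + 2α₂ = 0.8890
CA = 0.8890 × 3.10 = 2.76 mmol/L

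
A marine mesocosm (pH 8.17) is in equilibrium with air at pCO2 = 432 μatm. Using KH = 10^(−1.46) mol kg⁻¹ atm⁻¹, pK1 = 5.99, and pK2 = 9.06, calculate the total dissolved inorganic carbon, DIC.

[CO2*] = KH · pCO2 = 10^(−1.46) × 432×10^-6 = 1.498×10^-5 mol/kg
α₀ = 1/(1 + K1/[H⁺] + K1K2/[H⁺]²) = 1/(1 + 10^+2.18 + 10^+1.29) = 0.005819
DIC = [CO2*]/α₀ = 1.498×10^-5 / 0.005819 = 2.57 mmol/kg

DIC = 2.57 mmol/kg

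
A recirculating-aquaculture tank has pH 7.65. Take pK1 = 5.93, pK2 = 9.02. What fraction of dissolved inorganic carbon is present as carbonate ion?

α₂ = 1 / (1 + [H⁺]/K2 + [H⁺]²/(K1K2)) = 1 / (1 + 10^+1.37 + 10^-0.35)
   = 1 / (1 + 23.442 + 0.44668) = 1/24.889 = 0.04018

α₂ = 0.0402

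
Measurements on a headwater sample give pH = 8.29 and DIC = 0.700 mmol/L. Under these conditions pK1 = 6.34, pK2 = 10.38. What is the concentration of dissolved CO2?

[CO2*] = 7.71 μmol/L

α₀ = 1 / (1 + K1/[H⁺] + K1K2/[H⁺]²) = 1 / (1 + 10^+1.95 + 10^-0.14)
   = 1 / (1 + 89.125 + 0.72444) = 1/90.850 = 0.01101
[CO2*] = α₀ × DIC = 0.01101 × 0.700 = 0.00771 mmol/L = 7.71 μmol/L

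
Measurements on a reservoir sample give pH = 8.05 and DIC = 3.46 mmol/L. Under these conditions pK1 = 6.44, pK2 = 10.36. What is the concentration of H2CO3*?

[CO2*] = 0.0825 mmol/L

α₀ = 1 / (1 + K1/[H⁺] + K1K2/[H⁺]²) = 1 / (1 + 10^+1.61 + 10^-0.70)
   = 1 / (1 + 40.738 + 0.19953) = 1/41.938 = 0.02384
[CO2*] = α₀ × DIC = 0.02384 × 3.46 = 0.0825 mmol/L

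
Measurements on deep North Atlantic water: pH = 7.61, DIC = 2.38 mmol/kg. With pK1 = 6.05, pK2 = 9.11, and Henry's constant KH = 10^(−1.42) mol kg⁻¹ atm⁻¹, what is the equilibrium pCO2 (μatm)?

pCO2 = 1630 μatm

α₀ = 1 / (1 + K1/[H⁺] + K1K2/[H⁺]²) = 1 / (1 + 10^+1.56 + 10^+0.06)
   = 1 / (1 + 36.308 + 1.1482) = 1/38.456 = 0.02600
[CO2*] = α₀ × DIC = 0.02600 × 2.38 = 0.06189 mmol/kg
pCO2 = [CO2*]/KH = 6.189×10^-5 / 3.802×10^-2 = 1630 μatm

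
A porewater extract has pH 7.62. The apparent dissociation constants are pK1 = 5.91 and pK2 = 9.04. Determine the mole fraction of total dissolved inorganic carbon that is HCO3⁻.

α₁ = 1 / (1 + [H⁺]/K1 + K2/[H⁺]) = 1 / (1 + 10^-1.71 + 10^-1.42)
   = 1 / (1 + 0.019498 + 0.038019) = 1/1.0575 = 0.9456

α₁ = 0.946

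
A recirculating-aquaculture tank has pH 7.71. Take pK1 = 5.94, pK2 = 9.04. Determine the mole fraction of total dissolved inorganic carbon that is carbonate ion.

α₂ = 0.0440

α₂ = 1 / (1 + [H⁺]/K2 + [H⁺]²/(K1K2)) = 1 / (1 + 10^+1.33 + 10^-0.44)
   = 1 / (1 + 21.380 + 0.36308) = 1/22.743 = 0.04397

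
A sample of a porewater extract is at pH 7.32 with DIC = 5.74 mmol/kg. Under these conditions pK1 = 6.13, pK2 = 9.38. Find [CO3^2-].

[CO3²⁻] = 0.0466 mmol/kg

α₂ = 1 / (1 + [H⁺]/K2 + [H⁺]²/(K1K2)) = 1 / (1 + 10^+2.06 + 10^+0.87)
   = 1 / (1 + 114.82 + 7.4131) = 1/123.23 = 0.008115
[CO3²⁻] = α₂ × DIC = 0.008115 × 5.74 = 0.0466 mmol/kg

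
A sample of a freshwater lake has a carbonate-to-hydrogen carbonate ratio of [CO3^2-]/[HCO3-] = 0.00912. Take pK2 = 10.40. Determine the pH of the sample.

From K2 = [H⁺][CO3^2-]/[HCO3-]:  pH = pK2 + log₁₀([CO3^2-]/[HCO3-])
log₁₀(0.00912) = -2.040
pH = 10.40 + (-2.040) = 8.36

pH = 8.36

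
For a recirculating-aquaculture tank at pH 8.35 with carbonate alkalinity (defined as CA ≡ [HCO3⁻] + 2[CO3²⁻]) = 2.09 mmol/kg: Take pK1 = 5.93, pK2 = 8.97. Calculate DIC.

CA = [HCO3⁻] + 2[CO3²⁻] = (α₁ + 2α₂)·DIC
At pH 8.35: [H⁺]/K1 = 10^-2.42 = 0.0038019, K2/[H⁺] = 10^-0.62 = 0.23988
α₁ = 1/(1 + 0.0038019 + 0.23988) = 1/1.2437 = 0.8041; α₂ = α₁·K2/[H⁺] = 0.1929
α₁ + 2α₂ = 1.1898
DIC = CA / (α₁ + 2α₂) = 2.09 / 1.1898 = 1.76 mmol/kg

DIC = 1.76 mmol/kg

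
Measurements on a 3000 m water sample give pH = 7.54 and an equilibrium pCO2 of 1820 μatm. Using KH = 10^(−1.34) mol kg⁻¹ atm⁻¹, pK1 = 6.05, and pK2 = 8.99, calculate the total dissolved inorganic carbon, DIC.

DIC = 2.75 mmol/kg

[CO2*] = KH · pCO2 = 10^(−1.34) × 1820×10^-6 = 8.319×10^-5 mol/kg
α₀ = 1/(1 + K1/[H⁺] + K1K2/[H⁺]²) = 1/(1 + 10^+1.49 + 10^+0.04) = 0.03030
DIC = [CO2*]/α₀ = 8.319×10^-5 / 0.03030 = 2.75 mmol/kg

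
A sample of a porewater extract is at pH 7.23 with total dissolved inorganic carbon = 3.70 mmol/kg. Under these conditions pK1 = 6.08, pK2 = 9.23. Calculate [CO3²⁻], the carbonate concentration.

[CO3²⁻] = 0.0342 mmol/kg

α₂ = 1 / (1 + [H⁺]/K2 + [H⁺]²/(K1K2)) = 1 / (1 + 10^+2.00 + 10^+0.85)
   = 1 / (1 + 100.00 + 7.0795) = 1/108.08 = 0.009252
[CO3²⁻] = α₂ × DIC = 0.009252 × 3.70 = 0.0342 mmol/kg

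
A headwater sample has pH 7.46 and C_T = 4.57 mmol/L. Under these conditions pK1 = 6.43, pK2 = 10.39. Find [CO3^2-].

α₂ = 1 / (1 + [H⁺]/K2 + [H⁺]²/(K1K2)) = 1 / (1 + 10^+2.93 + 10^+1.90)
   = 1 / (1 + 851.14 + 79.433) = 1/931.57 = 0.001073
[CO3²⁻] = α₂ × DIC = 0.001073 × 4.57 = 0.00491 mmol/L = 4.91 μmol/L

[CO3²⁻] = 4.91 μmol/L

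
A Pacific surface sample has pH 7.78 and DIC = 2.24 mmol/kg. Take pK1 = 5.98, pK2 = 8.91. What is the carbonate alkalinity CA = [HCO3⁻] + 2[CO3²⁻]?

CA = [HCO3⁻] + 2[CO3²⁻] = (α₁ + 2α₂)·DIC
At pH 7.78: [H⁺]/K1 = 10^-1.80 = 0.015849, K2/[H⁺] = 10^-1.13 = 0.074131
α₁ = 1/(1 + 0.015849 + 0.074131) = 1/1.0900 = 0.9174; α₂ = α₁·K2/[H⁺] = 0.06801
α₁ + 2α₂ = 1.0535
CA = 1.0535 × 2.24 = 2.36 mmol/kg

CA = 2.36 mmol/kg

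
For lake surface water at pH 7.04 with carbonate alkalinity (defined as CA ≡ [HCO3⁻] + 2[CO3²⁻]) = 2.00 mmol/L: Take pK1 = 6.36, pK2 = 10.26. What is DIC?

CA = [HCO3⁻] + 2[CO3²⁻] = (α₁ + 2α₂)·DIC
At pH 7.04: [H⁺]/K1 = 10^-0.68 = 0.20893, K2/[H⁺] = 10^-3.22 = 0.00060256
α₁ = 1/(1 + 0.20893 + 0.00060256) = 1/1.2095 = 0.8268; α₂ = α₁·K2/[H⁺] = 0.0004982
α₁ + 2α₂ = 0.8278
DIC = CA / (α₁ + 2α₂) = 2.00 / 0.8278 = 2.42 mmol/L

DIC = 2.42 mmol/L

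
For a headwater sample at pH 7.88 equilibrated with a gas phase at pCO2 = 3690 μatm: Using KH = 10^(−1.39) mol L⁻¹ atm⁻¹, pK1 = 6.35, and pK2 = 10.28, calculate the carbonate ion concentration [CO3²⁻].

[CO3²⁻] = 0.0203 mmol/L

[CO2*] = KH · pCO2 = 10^(−1.39) × 3690×10^-6 = 1.503×10^-4 mol/L
α₀ = 1/(1 + K1/[H⁺] + K1K2/[H⁺]²) = 1/(1 + 10^+1.53 + 10^-0.87) = 0.02856
DIC = [CO2*]/α₀ = 1.503×10^-4 / 0.02856 = 5.264 mmol/L
[CO3²⁻] = α₂·DIC; α₂ = 0.003852, so [CO3²⁻] = 0.003852 × 5.264 = 0.0203 mmol/L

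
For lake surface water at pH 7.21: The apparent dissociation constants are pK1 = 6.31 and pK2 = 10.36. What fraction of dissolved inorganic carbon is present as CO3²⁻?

α₂ = 1 / (1 + [H⁺]/K2 + [H⁺]²/(K1K2)) = 1 / (1 + 10^+3.15 + 10^+2.25)
   = 1 / (1 + 1412.5 + 177.83) = 1/1591.4 = 0.0006284

α₂ = 0.000628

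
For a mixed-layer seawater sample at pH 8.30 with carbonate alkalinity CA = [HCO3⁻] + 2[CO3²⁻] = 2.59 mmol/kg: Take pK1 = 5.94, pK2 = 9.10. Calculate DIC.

CA = [HCO3⁻] + 2[CO3²⁻] = (α₁ + 2α₂)·DIC
At pH 8.30: [H⁺]/K1 = 10^-2.36 = 0.0043652, K2/[H⁺] = 10^-0.80 = 0.15849
α₁ = 1/(1 + 0.0043652 + 0.15849) = 1/1.1629 = 0.8600; α₂ = α₁·K2/[H⁺] = 0.1363
α₁ + 2α₂ = 1.1325
DIC = CA / (α₁ + 2α₂) = 2.59 / 1.1325 = 2.29 mmol/kg

DIC = 2.29 mmol/kg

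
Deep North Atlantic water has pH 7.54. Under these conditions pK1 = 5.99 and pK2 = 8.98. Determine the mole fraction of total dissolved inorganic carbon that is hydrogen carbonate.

α₁ = 0.939

α₁ = 1 / (1 + [H⁺]/K1 + K2/[H⁺]) = 1 / (1 + 10^-1.55 + 10^-1.44)
   = 1 / (1 + 0.028184 + 0.036308) = 1/1.0645 = 0.9394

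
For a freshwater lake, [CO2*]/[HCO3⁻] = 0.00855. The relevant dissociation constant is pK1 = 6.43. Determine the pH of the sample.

From K1 = [H⁺][HCO3⁻]/[CO2*]:  pH = pK1 − log₁₀([CO2*]/[HCO3⁻])
log₁₀(0.00855) = -2.068
pH = 6.43 − (-2.068) = 8.50

pH = 8.50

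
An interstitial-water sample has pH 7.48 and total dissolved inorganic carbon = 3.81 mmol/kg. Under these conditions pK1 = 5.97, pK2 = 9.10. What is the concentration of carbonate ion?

α₂ = 1 / (1 + [H⁺]/K2 + [H⁺]²/(K1K2)) = 1 / (1 + 10^+1.62 + 10^+0.11)
   = 1 / (1 + 41.687 + 1.2882) = 1/43.975 = 0.02274
[CO3²⁻] = α₂ × DIC = 0.02274 × 3.81 = 0.0866 mmol/kg

[CO3²⁻] = 0.0866 mmol/kg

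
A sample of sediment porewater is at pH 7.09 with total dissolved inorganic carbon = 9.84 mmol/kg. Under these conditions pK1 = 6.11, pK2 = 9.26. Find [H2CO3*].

[CO2*] = 0.927 mmol/kg

α₀ = 1 / (1 + K1/[H⁺] + K1K2/[H⁺]²) = 1 / (1 + 10^+0.98 + 10^-1.19)
   = 1 / (1 + 9.5499 + 0.064565) = 1/10.614 = 0.09421
[CO2*] = α₀ × DIC = 0.09421 × 9.84 = 0.927 mmol/kg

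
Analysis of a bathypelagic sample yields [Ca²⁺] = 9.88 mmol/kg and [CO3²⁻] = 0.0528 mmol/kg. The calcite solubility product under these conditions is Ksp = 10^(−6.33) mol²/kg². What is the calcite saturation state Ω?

Ω = 1.12

Ksp = 10^(−6.33) = 4.677×10^-7
Ω = [Ca²⁺][CO3²⁻]/Ksp = (9.88×10^-3)(0.0528×10^-3) / 4.677×10^-7 = 1.12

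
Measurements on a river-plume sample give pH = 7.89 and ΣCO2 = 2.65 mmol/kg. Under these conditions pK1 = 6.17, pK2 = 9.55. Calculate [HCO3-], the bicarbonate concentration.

[HCO3⁻] = 2.55 mmol/kg

α₁ = 1 / (1 + [H⁺]/K1 + K2/[H⁺]) = 1 / (1 + 10^-1.72 + 10^-1.66)
   = 1 / (1 + 0.019055 + 0.021878) = 1/1.0409 = 0.9607
[HCO3⁻] = α₁ × DIC = 0.9607 × 2.65 = 2.55 mmol/kg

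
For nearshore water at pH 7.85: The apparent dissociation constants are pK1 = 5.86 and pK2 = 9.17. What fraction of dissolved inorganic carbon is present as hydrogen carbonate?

α₁ = 1 / (1 + [H⁺]/K1 + K2/[H⁺]) = 1 / (1 + 10^-1.99 + 10^-1.32)
   = 1 / (1 + 0.010233 + 0.047863) = 1/1.0581 = 0.9451

α₁ = 0.945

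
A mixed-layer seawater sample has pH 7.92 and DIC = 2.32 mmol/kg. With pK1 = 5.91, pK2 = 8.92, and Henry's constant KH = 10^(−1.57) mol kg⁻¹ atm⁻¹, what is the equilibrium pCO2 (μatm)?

pCO2 = 759 μatm

α₀ = 1 / (1 + K1/[H⁺] + K1K2/[H⁺]²) = 1 / (1 + 10^+2.01 + 10^+1.01)
   = 1 / (1 + 102.33 + 10.233) = 1/113.56 = 0.008806
[CO2*] = α₀ × DIC = 0.008806 × 2.32 = 0.02043 mmol/kg
pCO2 = [CO2*]/KH = 2.043×10^-5 / 2.692×10^-2 = 759 μatm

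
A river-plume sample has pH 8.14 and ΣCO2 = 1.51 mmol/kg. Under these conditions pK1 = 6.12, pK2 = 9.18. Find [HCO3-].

α₁ = 1 / (1 + [H⁺]/K1 + K2/[H⁺]) = 1 / (1 + 10^-2.02 + 10^-1.04)
   = 1 / (1 + 0.0095499 + 0.091201) = 1/1.1008 = 0.9085
[HCO3⁻] = α₁ × DIC = 0.9085 × 1.51 = 1.37 mmol/kg

[HCO3⁻] = 1.37 mmol/kg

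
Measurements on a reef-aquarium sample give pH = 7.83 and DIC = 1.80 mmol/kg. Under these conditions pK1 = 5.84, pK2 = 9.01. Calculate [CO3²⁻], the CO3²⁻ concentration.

α₂ = 1 / (1 + [H⁺]/K2 + [H⁺]²/(K1K2)) = 1 / (1 + 10^+1.18 + 10^-0.81)
   = 1 / (1 + 15.136 + 0.15488) = 1/16.290 = 0.06139
[CO3²⁻] = α₂ × DIC = 0.06139 × 1.80 = 0.110 mmol/kg

[CO3²⁻] = 0.110 mmol/kg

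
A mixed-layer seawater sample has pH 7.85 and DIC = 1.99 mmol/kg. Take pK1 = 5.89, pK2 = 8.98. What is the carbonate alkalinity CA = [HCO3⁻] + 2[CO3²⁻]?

CA = 2.11 mmol/kg

CA = [HCO3⁻] + 2[CO3²⁻] = (α₁ + 2α₂)·DIC
At pH 7.85: [H⁺]/K1 = 10^-1.96 = 0.010965, K2/[H⁺] = 10^-1.13 = 0.074131
α₁ = 1/(1 + 0.010965 + 0.074131) = 1/1.0851 = 0.9216; α₂ = α₁·K2/[H⁺] = 0.06832
α₁ + 2α₂ = 1.0582
CA = 1.0582 × 1.99 = 2.11 mmol/kg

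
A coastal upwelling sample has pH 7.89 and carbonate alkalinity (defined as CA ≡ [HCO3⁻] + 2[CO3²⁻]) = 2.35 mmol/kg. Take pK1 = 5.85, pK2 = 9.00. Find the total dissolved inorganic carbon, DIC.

DIC = 2.21 mmol/kg

CA = [HCO3⁻] + 2[CO3²⁻] = (α₁ + 2α₂)·DIC
At pH 7.89: [H⁺]/K1 = 10^-2.04 = 0.0091201, K2/[H⁺] = 10^-1.11 = 0.077625
α₁ = 1/(1 + 0.0091201 + 0.077625) = 1/1.0867 = 0.9202; α₂ = α₁·K2/[H⁺] = 0.07143
α₁ + 2α₂ = 1.0630
DIC = CA / (α₁ + 2α₂) = 2.35 / 1.0630 = 2.21 mmol/kg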